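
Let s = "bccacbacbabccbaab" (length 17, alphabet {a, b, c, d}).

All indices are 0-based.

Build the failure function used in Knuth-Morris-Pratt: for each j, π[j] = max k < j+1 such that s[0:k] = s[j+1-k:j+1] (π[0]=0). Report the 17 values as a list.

π[0] = 0
j=1 s[j]='c': π[1]=0 (border '')
j=2 s[j]='c': π[2]=0 (border '')
j=3 s[j]='a': π[3]=0 (border '')
j=4 s[j]='c': π[4]=0 (border '')
j=5 s[j]='b': π[5]=1 (border 'b')
j=6 s[j]='a': k: 1→0; π[6]=0 (border '')
j=7 s[j]='c': π[7]=0 (border '')
j=8 s[j]='b': π[8]=1 (border 'b')
j=9 s[j]='a': k: 1→0; π[9]=0 (border '')
j=10 s[j]='b': π[10]=1 (border 'b')
j=11 s[j]='c': π[11]=2 (border 'bc')
j=12 s[j]='c': π[12]=3 (border 'bcc')
j=13 s[j]='b': k: 3→0; π[13]=1 (border 'b')
j=14 s[j]='a': k: 1→0; π[14]=0 (border '')
j=15 s[j]='a': π[15]=0 (border '')
j=16 s[j]='b': π[16]=1 (border 'b')

[0, 0, 0, 0, 0, 1, 0, 0, 1, 0, 1, 2, 3, 1, 0, 0, 1]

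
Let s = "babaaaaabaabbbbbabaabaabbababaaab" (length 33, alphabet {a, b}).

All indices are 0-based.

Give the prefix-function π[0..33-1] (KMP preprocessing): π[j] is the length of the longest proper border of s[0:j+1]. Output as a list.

π[0] = 0
j=1 s[j]='a': π[1]=0 (border '')
j=2 s[j]='b': π[2]=1 (border 'b')
j=3 s[j]='a': π[3]=2 (border 'ba')
j=4 s[j]='a': k: 2→0; π[4]=0 (border '')
j=5 s[j]='a': π[5]=0 (border '')
j=6 s[j]='a': π[6]=0 (border '')
j=7 s[j]='a': π[7]=0 (border '')
j=8 s[j]='b': π[8]=1 (border 'b')
j=9 s[j]='a': π[9]=2 (border 'ba')
j=10 s[j]='a': k: 2→0; π[10]=0 (border '')
j=11 s[j]='b': π[11]=1 (border 'b')
j=12 s[j]='b': k: 1→0; π[12]=1 (border 'b')
j=13 s[j]='b': k: 1→0; π[13]=1 (border 'b')
j=14 s[j]='b': k: 1→0; π[14]=1 (border 'b')
j=15 s[j]='b': k: 1→0; π[15]=1 (border 'b')
j=16 s[j]='a': π[16]=2 (border 'ba')
j=17 s[j]='b': π[17]=3 (border 'bab')
j=18 s[j]='a': π[18]=4 (border 'baba')
j=19 s[j]='a': π[19]=5 (border 'babaa')
j=20 s[j]='b': k: 5→0; π[20]=1 (border 'b')
j=21 s[j]='a': π[21]=2 (border 'ba')
j=22 s[j]='a': k: 2→0; π[22]=0 (border '')
j=23 s[j]='b': π[23]=1 (border 'b')
j=24 s[j]='b': k: 1→0; π[24]=1 (border 'b')
j=25 s[j]='a': π[25]=2 (border 'ba')
j=26 s[j]='b': π[26]=3 (border 'bab')
j=27 s[j]='a': π[27]=4 (border 'baba')
j=28 s[j]='b': k: 4→2; π[28]=3 (border 'bab')
j=29 s[j]='a': π[29]=4 (border 'baba')
j=30 s[j]='a': π[30]=5 (border 'babaa')
j=31 s[j]='a': π[31]=6 (border 'babaaa')
j=32 s[j]='b': k: 6→0; π[32]=1 (border 'b')

[0, 0, 1, 2, 0, 0, 0, 0, 1, 2, 0, 1, 1, 1, 1, 1, 2, 3, 4, 5, 1, 2, 0, 1, 1, 2, 3, 4, 3, 4, 5, 6, 1]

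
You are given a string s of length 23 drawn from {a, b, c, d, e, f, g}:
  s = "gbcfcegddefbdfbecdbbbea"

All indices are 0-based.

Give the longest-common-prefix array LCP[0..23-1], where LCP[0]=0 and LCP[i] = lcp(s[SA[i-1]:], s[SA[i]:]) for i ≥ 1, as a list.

rank | idx | suffix
   0 |  22 | a
   1 |  18 | bbbea
   2 |  19 | bbea
   3 |   1 | bcfcegddefbdfbecdbbbea
   4 |  11 | bdfbecdbbbea
   5 |  20 | bea
   6 |  14 | becdbbbea
   7 |  16 | cdbbbea
   8 |   4 | cegddefbdfbecdbbbea
   9 |   2 | cfcegddefbdfbecdbbbea
  10 |  17 | dbbbea
  11 |   7 | ddefbdfbecdbbbea
  12 |   8 | defbdfbecdbbbea
  13 |  12 | dfbecdbbbea
  14 |  21 | ea
  15 |  15 | ecdbbbea
  16 |   9 | efbdfbecdbbbea
  17 |   5 | egddefbdfbecdbbbea
  18 |  10 | fbdfbecdbbbea
  19 |  13 | fbecdbbbea
  20 |   3 | fcegddefbdfbecdbbbea
  21 |   0 | gbcfcegddefbdfbecdbbbea
  22 |   6 | gddefbdfbecdbbbea

SA = [22, 18, 19, 1, 11, 20, 14, 16, 4, 2, 17, 7, 8, 12, 21, 15, 9, 5, 10, 13, 3, 0, 6]
[i] adj suffixes → lcp
  [1] 22/18 → 0 ('')
  [2] 18/19 → 2 ('bb')
  [3] 19/1 → 1 ('b')
  [4] 1/11 → 1 ('b')
  [5] 11/20 → 1 ('b')
  [6] 20/14 → 2 ('be')
  [7] 14/16 → 0 ('')
  [8] 16/4 → 1 ('c')
  [9] 4/2 → 1 ('c')
  [10] 2/17 → 0 ('')
  [11] 17/7 → 1 ('d')
  [12] 7/8 → 1 ('d')
  [13] 8/12 → 1 ('d')
  [14] 12/21 → 0 ('')
  [15] 21/15 → 1 ('e')
  [16] 15/9 → 1 ('e')
  [17] 9/5 → 1 ('e')
  [18] 5/10 → 0 ('')
  [19] 10/13 → 2 ('fb')
  [20] 13/3 → 1 ('f')
  [21] 3/0 → 0 ('')
  [22] 0/6 → 1 ('g')

[0, 0, 2, 1, 1, 1, 2, 0, 1, 1, 0, 1, 1, 1, 0, 1, 1, 1, 0, 2, 1, 0, 1]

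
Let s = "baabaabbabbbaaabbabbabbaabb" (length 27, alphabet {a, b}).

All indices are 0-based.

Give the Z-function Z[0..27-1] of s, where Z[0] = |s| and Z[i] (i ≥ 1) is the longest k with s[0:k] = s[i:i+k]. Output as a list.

[27, 0, 0, 4, 0, 0, 1, 2, 0, 1, 1, 3, 0, 0, 0, 1, 2, 0, 1, 2, 0, 1, 4, 0, 0, 1, 1]

Z[0]=27
i=1: fresh scan; Z[1]=0
i=2: fresh scan; Z[2]=0
i=3: fresh scan; Z[3]=4 scan→box=[3,7)
i=4: min(r-i=3, Z[1]=0)=0; Z[4]=0
i=5: min(r-i=2, Z[2]=0)=0; Z[5]=0
i=6: min(r-i=1, Z[3]=4)=1; Z[6]=1
i=7: fresh scan; Z[7]=2 scan→box=[7,9)
i=8: min(r-i=1, Z[1]=0)=0; Z[8]=0
i=9: fresh scan; Z[9]=1 scan→box=[9,10)
i=10: fresh scan; Z[10]=1 scan→box=[10,11)
i=11: fresh scan; Z[11]=3 scan→box=[11,14)
i=12: min(r-i=2, Z[1]=0)=0; Z[12]=0
i=13: min(r-i=1, Z[2]=0)=0; Z[13]=0
i=14: fresh scan; Z[14]=0
i=15: fresh scan; Z[15]=1 scan→box=[15,16)
i=16: fresh scan; Z[16]=2 scan→box=[16,18)
i=17: min(r-i=1, Z[1]=0)=0; Z[17]=0
i=18: fresh scan; Z[18]=1 scan→box=[18,19)
i=19: fresh scan; Z[19]=2 scan→box=[19,21)
i=20: min(r-i=1, Z[1]=0)=0; Z[20]=0
i=21: fresh scan; Z[21]=1 scan→box=[21,22)
i=22: fresh scan; Z[22]=4 scan→box=[22,26)
i=23: min(r-i=3, Z[1]=0)=0; Z[23]=0
i=24: min(r-i=2, Z[2]=0)=0; Z[24]=0
i=25: min(r-i=1, Z[3]=4)=1; Z[25]=1
i=26: fresh scan; Z[26]=1 scan→box=[26,27)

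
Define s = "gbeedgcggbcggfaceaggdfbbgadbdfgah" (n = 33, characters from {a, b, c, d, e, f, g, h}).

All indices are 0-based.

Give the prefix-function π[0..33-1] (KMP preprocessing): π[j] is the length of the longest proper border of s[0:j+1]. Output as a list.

[0, 0, 0, 0, 0, 1, 0, 1, 1, 2, 0, 1, 1, 0, 0, 0, 0, 0, 1, 1, 0, 0, 0, 0, 1, 0, 0, 0, 0, 0, 1, 0, 0]

π[0] = 0
j=1 s[j]='b': π[1]=0 (border '')
j=2 s[j]='e': π[2]=0 (border '')
j=3 s[j]='e': π[3]=0 (border '')
j=4 s[j]='d': π[4]=0 (border '')
j=5 s[j]='g': π[5]=1 (border 'g')
j=6 s[j]='c': k: 1→0; π[6]=0 (border '')
j=7 s[j]='g': π[7]=1 (border 'g')
j=8 s[j]='g': k: 1→0; π[8]=1 (border 'g')
j=9 s[j]='b': π[9]=2 (border 'gb')
j=10 s[j]='c': k: 2→0; π[10]=0 (border '')
j=11 s[j]='g': π[11]=1 (border 'g')
j=12 s[j]='g': k: 1→0; π[12]=1 (border 'g')
j=13 s[j]='f': k: 1→0; π[13]=0 (border '')
j=14 s[j]='a': π[14]=0 (border '')
j=15 s[j]='c': π[15]=0 (border '')
j=16 s[j]='e': π[16]=0 (border '')
j=17 s[j]='a': π[17]=0 (border '')
j=18 s[j]='g': π[18]=1 (border 'g')
j=19 s[j]='g': k: 1→0; π[19]=1 (border 'g')
j=20 s[j]='d': k: 1→0; π[20]=0 (border '')
j=21 s[j]='f': π[21]=0 (border '')
j=22 s[j]='b': π[22]=0 (border '')
j=23 s[j]='b': π[23]=0 (border '')
j=24 s[j]='g': π[24]=1 (border 'g')
j=25 s[j]='a': k: 1→0; π[25]=0 (border '')
j=26 s[j]='d': π[26]=0 (border '')
j=27 s[j]='b': π[27]=0 (border '')
j=28 s[j]='d': π[28]=0 (border '')
j=29 s[j]='f': π[29]=0 (border '')
j=30 s[j]='g': π[30]=1 (border 'g')
j=31 s[j]='a': k: 1→0; π[31]=0 (border '')
j=32 s[j]='h': π[32]=0 (border '')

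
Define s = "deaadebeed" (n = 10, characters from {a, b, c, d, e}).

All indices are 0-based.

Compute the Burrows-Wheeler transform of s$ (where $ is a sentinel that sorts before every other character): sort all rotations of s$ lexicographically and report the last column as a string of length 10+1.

rank  rotation     last
    0  $deaadebeed  d
    1  aadebeed$de  e
    2  adebeed$dea  a
    3  beed$deaade  e
    4  d$deaadebee  e
    5  deaadebeed$  $
    6  debeed$deaa  a
    7  eaadebeed$d  d
    8  ebeed$deaad  d
    9  ed$deaadebe  e
   10  eed$deaadeb  b

deaee$addeb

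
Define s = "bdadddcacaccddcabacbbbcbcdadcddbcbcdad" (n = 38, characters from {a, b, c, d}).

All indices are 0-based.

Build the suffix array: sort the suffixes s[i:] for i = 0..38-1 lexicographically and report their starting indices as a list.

[15, 7, 17, 9, 36, 26, 2, 16, 19, 20, 31, 21, 33, 23, 0, 14, 6, 8, 18, 32, 22, 10, 34, 24, 28, 11, 37, 35, 25, 1, 30, 13, 5, 27, 29, 12, 4, 3]

sorted suffixes:
  #0 SA[0]=15  'abacbbbcbcdadcddbcbcdad'
  #1 SA[1]=7  'acaccddcabacbbbcbcdadcddbcbcdad'
  #2 SA[2]=17  'acbbbcbcdadcddbcbcdad'
  #3 SA[3]=9  'accddcabacbbbcbcdadcddbcbcdad'
  #4 SA[4]=36  'ad'
  #5 SA[5]=26  'adcddbcbcdad'
  #6 SA[6]=2  'adddcacaccddcabacbbbcbcdadcddbcbcdad'
  #7 SA[7]=16  'bacbbbcbcdadcddbcbcdad'
  #8 SA[8]=19  'bbbcbcdadcddbcbcdad'
  #9 SA[9]=20  'bbcbcdadcddbcbcdad'
  #10 SA[10]=31  'bcbcdad'
  #11 SA[11]=21  'bcbcdadcddbcbcdad'
  #12 SA[12]=33  'bcdad'
  #13 SA[13]=23  'bcdadcddbcbcdad'
  #14 SA[14]=0  'bdadddcacaccddcabacbbbcbcdadcddbcbcdad'
  #15 SA[15]=14  'cabacbbbcbcdadcddbcbcdad'
  #16 SA[16]=6  'cacaccddcabacbbbcbcdadcddbcbcdad'
  #17 SA[17]=8  'caccddcabacbbbcbcdadcddbcbcdad'
  #18 SA[18]=18  'cbbbcbcdadcddbcbcdad'
  #19 SA[19]=32  'cbcdad'
  #20 SA[20]=22  'cbcdadcddbcbcdad'
  #21 SA[21]=10  'ccddcabacbbbcbcdadcddbcbcdad'
  #22 SA[22]=34  'cdad'
  #23 SA[23]=24  'cdadcddbcbcdad'
  #24 SA[24]=28  'cddbcbcdad'
  #25 SA[25]=11  'cddcabacbbbcbcdadcddbcbcdad'
  #26 SA[26]=37  'd'
  #27 SA[27]=35  'dad'
  #28 SA[28]=25  'dadcddbcbcdad'
  #29 SA[29]=1  'dadddcacaccddcabacbbbcbcdadcddbcbcdad'
  #30 SA[30]=30  'dbcbcdad'
  #31 SA[31]=13  'dcabacbbbcbcdadcddbcbcdad'
  #32 SA[32]=5  'dcacaccddcabacbbbcbcdadcddbcbcdad'
  #33 SA[33]=27  'dcddbcbcdad'
  #34 SA[34]=29  'ddbcbcdad'
  #35 SA[35]=12  'ddcabacbbbcbcdadcddbcbcdad'
  #36 SA[36]=4  'ddcacaccddcabacbbbcbcdadcddbcbcdad'
  #37 SA[37]=3  'dddcacaccddcabacbbbcbcdadcddbcbcdad'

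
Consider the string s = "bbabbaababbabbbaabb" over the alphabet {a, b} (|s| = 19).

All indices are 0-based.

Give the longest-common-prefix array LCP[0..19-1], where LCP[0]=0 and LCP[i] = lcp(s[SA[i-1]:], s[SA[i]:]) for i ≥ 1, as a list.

rank→(start, suffix):
  0 → (5, 'aababbabbbaabb')
  1 → (15, 'aabb')
  2 → (6, 'ababbabbbaabb')
  3 → (16, 'abb')
  4 → (2, 'abbaababbabbbaabb')
  5 → (8, 'abbabbbaabb')
  6 → (11, 'abbbaabb')
  7 → (18, 'b')
  8 → (4, 'baababbabbbaabb')
  9 → (14, 'baabb')
  10 → (1, 'babbaababbabbbaabb')
  11 → (7, 'babbabbbaabb')
  12 → (10, 'babbbaabb')
  13 → (17, 'bb')
  14 → (3, 'bbaababbabbbaabb')
  15 → (13, 'bbaabb')
  16 → (0, 'bbabbaababbabbbaabb')
  17 → (9, 'bbabbbaabb')
  18 → (12, 'bbbaabb')

SA = [5, 15, 6, 16, 2, 8, 11, 18, 4, 14, 1, 7, 10, 17, 3, 13, 0, 9, 12]
[i] adj suffixes → lcp
  [1] 5/15 → 3 ('aab')
  [2] 15/6 → 1 ('a')
  [3] 6/16 → 2 ('ab')
  [4] 16/2 → 3 ('abb')
  [5] 2/8 → 4 ('abba')
  [6] 8/11 → 3 ('abb')
  [7] 11/18 → 0 ('')
  [8] 18/4 → 1 ('b')
  [9] 4/14 → 4 ('baab')
  [10] 14/1 → 2 ('ba')
  [11] 1/7 → 5 ('babba')
  [12] 7/10 → 4 ('babb')
  [13] 10/17 → 1 ('b')
  [14] 17/3 → 2 ('bb')
  [15] 3/13 → 5 ('bbaab')
  [16] 13/0 → 3 ('bba')
  [17] 0/9 → 5 ('bbabb')
  [18] 9/12 → 2 ('bb')

[0, 3, 1, 2, 3, 4, 3, 0, 1, 4, 2, 5, 4, 1, 2, 5, 3, 5, 2]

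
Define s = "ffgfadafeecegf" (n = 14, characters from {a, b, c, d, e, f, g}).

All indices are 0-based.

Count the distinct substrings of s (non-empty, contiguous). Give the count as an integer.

sorted suffixes:
  #0 SA[0]=4  'adafeecegf'
  #1 SA[1]=6  'afeecegf'
  #2 SA[2]=10  'cegf'
  #3 SA[3]=5  'dafeecegf'
  #4 SA[4]=9  'ecegf'
  #5 SA[5]=8  'eecegf'
  #6 SA[6]=11  'egf'
  #7 SA[7]=13  'f'
  #8 SA[8]=3  'fadafeecegf'
  #9 SA[9]=7  'feecegf'
  #10 SA[10]=0  'ffgfadafeecegf'
  #11 SA[11]=1  'fgfadafeecegf'
  #12 SA[12]=12  'gf'
  #13 SA[13]=2  'gfadafeecegf'

SA = [4, 6, 10, 5, 9, 8, 11, 13, 3, 7, 0, 1, 12, 2]
[i] adj suffixes → lcp
  [1] 4/6 → 1 ('a')
  [2] 6/10 → 0 ('')
  [3] 10/5 → 0 ('')
  [4] 5/9 → 0 ('')
  [5] 9/8 → 1 ('e')
  [6] 8/11 → 1 ('e')
  [7] 11/13 → 0 ('')
  [8] 13/3 → 1 ('f')
  [9] 3/7 → 1 ('f')
  [10] 7/0 → 1 ('f')
  [11] 0/1 → 1 ('f')
  [12] 1/12 → 0 ('')
  [13] 12/2 → 2 ('gf')

n(n+1)/2 = 14·15/2 = 105
Σ LCP = 0 + 1 + 0 + 0 + 0 + 1 + 1 + 0 + 1 + 1 + 1 + 1 + 0 + 2 = 9
distinct = 105 − 9 = 96

96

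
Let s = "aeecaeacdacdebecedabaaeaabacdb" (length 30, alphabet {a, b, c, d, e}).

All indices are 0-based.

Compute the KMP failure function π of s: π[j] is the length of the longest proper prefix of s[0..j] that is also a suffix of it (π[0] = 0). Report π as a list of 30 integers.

π[0] = 0
j=1 s[j]='e': π[1]=0 (border '')
j=2 s[j]='e': π[2]=0 (border '')
j=3 s[j]='c': π[3]=0 (border '')
j=4 s[j]='a': π[4]=1 (border 'a')
j=5 s[j]='e': π[5]=2 (border 'ae')
j=6 s[j]='a': k: 2→0; π[6]=1 (border 'a')
j=7 s[j]='c': k: 1→0; π[7]=0 (border '')
j=8 s[j]='d': π[8]=0 (border '')
j=9 s[j]='a': π[9]=1 (border 'a')
j=10 s[j]='c': k: 1→0; π[10]=0 (border '')
j=11 s[j]='d': π[11]=0 (border '')
j=12 s[j]='e': π[12]=0 (border '')
j=13 s[j]='b': π[13]=0 (border '')
j=14 s[j]='e': π[14]=0 (border '')
j=15 s[j]='c': π[15]=0 (border '')
j=16 s[j]='e': π[16]=0 (border '')
j=17 s[j]='d': π[17]=0 (border '')
j=18 s[j]='a': π[18]=1 (border 'a')
j=19 s[j]='b': k: 1→0; π[19]=0 (border '')
j=20 s[j]='a': π[20]=1 (border 'a')
j=21 s[j]='a': k: 1→0; π[21]=1 (border 'a')
j=22 s[j]='e': π[22]=2 (border 'ae')
j=23 s[j]='a': k: 2→0; π[23]=1 (border 'a')
j=24 s[j]='a': k: 1→0; π[24]=1 (border 'a')
j=25 s[j]='b': k: 1→0; π[25]=0 (border '')
j=26 s[j]='a': π[26]=1 (border 'a')
j=27 s[j]='c': k: 1→0; π[27]=0 (border '')
j=28 s[j]='d': π[28]=0 (border '')
j=29 s[j]='b': π[29]=0 (border '')

[0, 0, 0, 0, 1, 2, 1, 0, 0, 1, 0, 0, 0, 0, 0, 0, 0, 0, 1, 0, 1, 1, 2, 1, 1, 0, 1, 0, 0, 0]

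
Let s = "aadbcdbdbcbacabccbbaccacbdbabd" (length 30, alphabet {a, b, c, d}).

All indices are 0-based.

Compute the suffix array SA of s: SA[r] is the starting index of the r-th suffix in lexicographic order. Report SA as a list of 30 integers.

rank→(start, suffix):
  0 → (0, 'aadbcdbdbcbacabccbbaccacbdbabd')
  1 → (13, 'abccbbaccacbdbabd')
  2 → (27, 'abd')
  3 → (11, 'acabccbbaccacbdbabd')
  4 → (22, 'acbdbabd')
  5 → (19, 'accacbdbabd')
  6 → (1, 'adbcdbdbcbacabccbbaccacbdbabd')
  7 → (26, 'babd')
  8 → (10, 'bacabccbbaccacbdbabd')
  9 → (18, 'baccacbdbabd')
  10 → (17, 'bbaccacbdbabd')
  11 → (8, 'bcbacabccbbaccacbdbabd')
  12 → (14, 'bccbbaccacbdbabd')
  13 → (3, 'bcdbdbcbacabccbbaccacbdbabd')
  14 → (28, 'bd')
  15 → (24, 'bdbabd')
  16 → (6, 'bdbcbacabccbbaccacbdbabd')
  17 → (12, 'cabccbbaccacbdbabd')
  18 → (21, 'cacbdbabd')
  19 → (9, 'cbacabccbbaccacbdbabd')
  20 → (16, 'cbbaccacbdbabd')
  21 → (23, 'cbdbabd')
  22 → (20, 'ccacbdbabd')
  23 → (15, 'ccbbaccacbdbabd')
  24 → (4, 'cdbdbcbacabccbbaccacbdbabd')
  25 → (29, 'd')
  26 → (25, 'dbabd')
  27 → (7, 'dbcbacabccbbaccacbdbabd')
  28 → (2, 'dbcdbdbcbacabccbbaccacbdbabd')
  29 → (5, 'dbdbcbacabccbbaccacbdbabd')

[0, 13, 27, 11, 22, 19, 1, 26, 10, 18, 17, 8, 14, 3, 28, 24, 6, 12, 21, 9, 16, 23, 20, 15, 4, 29, 25, 7, 2, 5]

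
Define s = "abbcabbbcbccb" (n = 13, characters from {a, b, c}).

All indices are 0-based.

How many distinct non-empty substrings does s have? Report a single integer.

rank→(start, suffix):
  0 → (4, 'abbbcbccb')
  1 → (0, 'abbcabbbcbccb')
  2 → (12, 'b')
  3 → (5, 'bbbcbccb')
  4 → (1, 'bbcabbbcbccb')
  5 → (6, 'bbcbccb')
  6 → (2, 'bcabbbcbccb')
  7 → (7, 'bcbccb')
  8 → (9, 'bccb')
  9 → (3, 'cabbbcbccb')
  10 → (11, 'cb')
  11 → (8, 'cbccb')
  12 → (10, 'ccb')

SA = [4, 0, 12, 5, 1, 6, 2, 7, 9, 3, 11, 8, 10]
rank  pair      lcp
   1  s[4:],s[0:]  3  'abb'
   2  s[0:],s[12:]  0  ''
   3  s[12:],s[5:]  1  'b'
   4  s[5:],s[1:]  2  'bb'
   5  s[1:],s[6:]  3  'bbc'
   6  s[6:],s[2:]  1  'b'
   7  s[2:],s[7:]  2  'bc'
   8  s[7:],s[9:]  2  'bc'
   9  s[9:],s[3:]  0  ''
  10  s[3:],s[11:]  1  'c'
  11  s[11:],s[8:]  2  'cb'
  12  s[8:],s[10:]  1  'c'

n(n+1)/2 = 13·14/2 = 91
Σ LCP = 0 + 3 + 0 + 1 + 2 + 3 + 1 + 2 + 2 + 0 + 1 + 2 + 1 = 18
distinct = 91 − 18 = 73

73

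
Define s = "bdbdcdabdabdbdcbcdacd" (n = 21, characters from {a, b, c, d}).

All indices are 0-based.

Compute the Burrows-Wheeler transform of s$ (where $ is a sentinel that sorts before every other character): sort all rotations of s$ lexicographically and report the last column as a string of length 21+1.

rank  rotation                last
    0  $bdbdcdabdabdbdcbcdacd  d
    1  abdabdbdcbcdacd$bdbdcd  d
    2  abdbdcbcdacd$bdbdcdabd  d
    3  acd$bdbdcdabdabdbdcbcd  d
    4  bcdacd$bdbdcdabdabdbdc  c
    5  bdabdbdcbcdacd$bdbdcda  a
    6  bdbdcbcdacd$bdbdcdabda  a
    7  bdbdcdabdabdbdcbcdacd$  $
    8  bdcbcdacd$bdbdcdabdabd  d
    9  bdcdabdabdbdcbcdacd$bd  d
   10  cbcdacd$bdbdcdabdabdbd  d
   11  cd$bdbdcdabdabdbdcbcda  a
   12  cdabdabdbdcbcdacd$bdbd  d
   13  cdacd$bdbdcdabdabdbdcb  b
   14  d$bdbdcdabdabdbdcbcdac  c
   15  dabdabdbdcbcdacd$bdbdc  c
   16  dabdbdcbcdacd$bdbdcdab  b
   17  dacd$bdbdcdabdabdbdcbc  c
   18  dbdcbcdacd$bdbdcdabdab  b
   19  dbdcdabdabdbdcbcdacd$b  b
   20  dcbcdacd$bdbdcdabdabdb  b
   21  dcdabdabdbdcbcdacd$bdb  b

ddddcaa$dddadbccbcbbbb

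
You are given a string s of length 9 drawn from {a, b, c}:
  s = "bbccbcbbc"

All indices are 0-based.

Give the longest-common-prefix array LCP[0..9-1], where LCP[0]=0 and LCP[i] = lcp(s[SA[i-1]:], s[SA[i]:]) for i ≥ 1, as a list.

[0, 3, 1, 2, 2, 0, 1, 2, 1]

rank→(start, suffix):
  0 → (6, 'bbc')
  1 → (0, 'bbccbcbbc')
  2 → (7, 'bc')
  3 → (4, 'bcbbc')
  4 → (1, 'bccbcbbc')
  5 → (8, 'c')
  6 → (5, 'cbbc')
  7 → (3, 'cbcbbc')
  8 → (2, 'ccbcbbc')

SA = [6, 0, 7, 4, 1, 8, 5, 3, 2]
rank  pair      lcp
   1  s[6:],s[0:]  3  'bbc'
   2  s[0:],s[7:]  1  'b'
   3  s[7:],s[4:]  2  'bc'
   4  s[4:],s[1:]  2  'bc'
   5  s[1:],s[8:]  0  ''
   6  s[8:],s[5:]  1  'c'
   7  s[5:],s[3:]  2  'cb'
   8  s[3:],s[2:]  1  'c'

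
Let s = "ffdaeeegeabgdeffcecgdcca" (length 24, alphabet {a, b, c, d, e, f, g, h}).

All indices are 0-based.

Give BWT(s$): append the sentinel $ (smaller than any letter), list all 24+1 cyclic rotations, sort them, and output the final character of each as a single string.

acedacdfefgggcaedeffe$cbe

rank  rotation                   last
    0  $ffdaeeegeabgdeffcecgdcca  a
    1  a$ffdaeeegeabgdeffcecgdcc  c
    2  abgdeffcecgdcca$ffdaeeege  e
    3  aeeegeabgdeffcecgdcca$ffd  d
    4  bgdeffcecgdcca$ffdaeeegea  a
    5  ca$ffdaeeegeabgdeffcecgdc  c
    6  cca$ffdaeeegeabgdeffcecgd  d
    7  cecgdcca$ffdaeeegeabgdeff  f
    8  cgdcca$ffdaeeegeabgdeffce  e
    9  daeeegeabgdeffcecgdcca$ff  f
   10  dcca$ffdaeeegeabgdeffcecg  g
   11  deffcecgdcca$ffdaeeegeabg  g
   12  eabgdeffcecgdcca$ffdaeeeg  g
   13  ecgdcca$ffdaeeegeabgdeffc  c
   14  eeegeabgdeffcecgdcca$ffda  a
   15  eegeabgdeffcecgdcca$ffdae  e
   16  effcecgdcca$ffdaeeegeabgd  d
   17  egeabgdeffcecgdcca$ffdaee  e
   18  fcecgdcca$ffdaeeegeabgdef  f
   19  fdaeeegeabgdeffcecgdcca$f  f
   20  ffcecgdcca$ffdaeeegeabgde  e
   21  ffdaeeegeabgdeffcecgdcca$  $
   22  gdcca$ffdaeeegeabgdeffcec  c
   23  gdeffcecgdcca$ffdaeeegeab  b
   24  geabgdeffcecgdcca$ffdaeee  e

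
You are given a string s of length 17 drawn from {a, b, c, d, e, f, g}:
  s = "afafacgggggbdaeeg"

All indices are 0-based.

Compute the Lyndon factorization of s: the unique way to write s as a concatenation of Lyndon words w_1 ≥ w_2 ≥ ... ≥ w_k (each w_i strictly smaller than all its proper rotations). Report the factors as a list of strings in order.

emit factor 1: 'af' (i=0, period=2)
emit factor 2: 'af' (i=2, period=2)
emit factor 3: 'acgggggbdaeeg' (i=4, period=13)

["af", "af", "acgggggbdaeeg"]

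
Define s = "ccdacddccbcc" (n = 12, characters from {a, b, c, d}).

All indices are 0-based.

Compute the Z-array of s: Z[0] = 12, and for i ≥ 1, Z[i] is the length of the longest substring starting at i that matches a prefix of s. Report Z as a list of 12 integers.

Z[0]=12
i=1: fresh scan; Z[1]=1 scan→box=[1,2)
i=2: fresh scan; Z[2]=0
i=3: fresh scan; Z[3]=0
i=4: fresh scan; Z[4]=1 scan→box=[4,5)
i=5: fresh scan; Z[5]=0
i=6: fresh scan; Z[6]=0
i=7: fresh scan; Z[7]=2 scan→box=[7,9)
i=8: min(r-i=1, Z[1]=1)=1; Z[8]=1
i=9: fresh scan; Z[9]=0
i=10: fresh scan; Z[10]=2 scan→box=[10,12)
i=11: min(r-i=1, Z[1]=1)=1; Z[11]=1

[12, 1, 0, 0, 1, 0, 0, 2, 1, 0, 2, 1]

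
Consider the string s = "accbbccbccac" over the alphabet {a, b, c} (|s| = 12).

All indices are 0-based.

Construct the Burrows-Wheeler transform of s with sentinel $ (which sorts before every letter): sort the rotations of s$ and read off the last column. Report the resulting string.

cc$ccbacccbab

rank  rotation       last
    0  $accbbccbccac  c
    1  ac$accbbccbcc  c
    2  accbbccbccac$  $
    3  bbccbccac$acc  c
    4  bccac$accbbcc  c
    5  bccbccac$accb  b
    6  c$accbbccbcca  a
    7  cac$accbbccbc  c
    8  cbbccbccac$ac  c
    9  cbccac$accbbc  c
   10  ccac$accbbccb  b
   11  ccbbccbccac$a  a
   12  ccbccac$accbb  b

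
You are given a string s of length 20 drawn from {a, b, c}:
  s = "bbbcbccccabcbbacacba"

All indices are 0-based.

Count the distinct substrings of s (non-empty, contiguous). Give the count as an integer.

180

sorted suffixes:
  #0 SA[0]=19  'a'
  #1 SA[1]=9  'abcbbacacba'
  #2 SA[2]=14  'acacba'
  #3 SA[3]=16  'acba'
  #4 SA[4]=18  'ba'
  #5 SA[5]=13  'bacacba'
  #6 SA[6]=12  'bbacacba'
  #7 SA[7]=0  'bbbcbccccabcbbacacba'
  #8 SA[8]=1  'bbcbccccabcbbacacba'
  #9 SA[9]=10  'bcbbacacba'
  #10 SA[10]=2  'bcbccccabcbbacacba'
  #11 SA[11]=4  'bccccabcbbacacba'
  #12 SA[12]=8  'cabcbbacacba'
  #13 SA[13]=15  'cacba'
  #14 SA[14]=17  'cba'
  #15 SA[15]=11  'cbbacacba'
  #16 SA[16]=3  'cbccccabcbbacacba'
  #17 SA[17]=7  'ccabcbbacacba'
  #18 SA[18]=6  'cccabcbbacacba'
  #19 SA[19]=5  'ccccabcbbacacba'

SA = [19, 9, 14, 16, 18, 13, 12, 0, 1, 10, 2, 4, 8, 15, 17, 11, 3, 7, 6, 5]
[i] adj suffixes → lcp
  [1] 19/9 → 1 ('a')
  [2] 9/14 → 1 ('a')
  [3] 14/16 → 2 ('ac')
  [4] 16/18 → 0 ('')
  [5] 18/13 → 2 ('ba')
  [6] 13/12 → 1 ('b')
  [7] 12/0 → 2 ('bb')
  [8] 0/1 → 2 ('bb')
  [9] 1/10 → 1 ('b')
  [10] 10/2 → 3 ('bcb')
  [11] 2/4 → 2 ('bc')
  [12] 4/8 → 0 ('')
  [13] 8/15 → 2 ('ca')
  [14] 15/17 → 1 ('c')
  [15] 17/11 → 2 ('cb')
  [16] 11/3 → 2 ('cb')
  [17] 3/7 → 1 ('c')
  [18] 7/6 → 2 ('cc')
  [19] 6/5 → 3 ('ccc')

n(n+1)/2 = 20·21/2 = 210
Σ LCP = 0 + 1 + 1 + 2 + 0 + 2 + 1 + 2 + 2 + 1 + 3 + 2 + 0 + 2 + 1 + 2 + 2 + 1 + 2 + 3 = 30
distinct = 210 − 30 = 180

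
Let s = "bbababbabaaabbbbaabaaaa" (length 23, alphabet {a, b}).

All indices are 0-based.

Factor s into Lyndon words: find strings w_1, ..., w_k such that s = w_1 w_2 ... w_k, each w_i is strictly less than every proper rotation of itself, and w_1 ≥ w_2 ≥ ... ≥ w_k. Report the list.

emit factor 1: 'b' (i=0, period=1)
emit factor 2: 'b' (i=1, period=1)
emit factor 3: 'ababb' (i=2, period=5)
emit factor 4: 'ab' (i=7, period=2)
emit factor 5: 'aaabbbbaab' (i=9, period=10)
emit factor 6: 'a' (i=19, period=1)
emit factor 7: 'a' (i=20, period=1)
emit factor 8: 'a' (i=21, period=1)
emit factor 9: 'a' (i=22, period=1)

["b", "b", "ababb", "ab", "aaabbbbaab", "a", "a", "a", "a"]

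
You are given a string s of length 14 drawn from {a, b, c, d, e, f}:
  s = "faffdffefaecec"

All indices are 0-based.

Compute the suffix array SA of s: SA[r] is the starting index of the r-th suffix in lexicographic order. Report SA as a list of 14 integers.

rank→(start, suffix):
  0 → (9, 'aecec')
  1 → (1, 'affdffefaecec')
  2 → (13, 'c')
  3 → (11, 'cec')
  4 → (4, 'dffefaecec')
  5 → (12, 'ec')
  6 → (10, 'ecec')
  7 → (7, 'efaecec')
  8 → (8, 'faecec')
  9 → (0, 'faffdffefaecec')
  10 → (3, 'fdffefaecec')
  11 → (6, 'fefaecec')
  12 → (2, 'ffdffefaecec')
  13 → (5, 'ffefaecec')

[9, 1, 13, 11, 4, 12, 10, 7, 8, 0, 3, 6, 2, 5]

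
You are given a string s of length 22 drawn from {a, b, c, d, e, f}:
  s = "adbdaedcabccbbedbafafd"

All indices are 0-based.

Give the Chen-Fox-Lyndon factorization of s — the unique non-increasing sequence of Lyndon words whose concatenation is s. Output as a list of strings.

emit factor 1: 'adbdaedc' (i=0, period=8)
emit factor 2: 'abccbbedbafafd' (i=8, period=14)

["adbdaedc", "abccbbedbafafd"]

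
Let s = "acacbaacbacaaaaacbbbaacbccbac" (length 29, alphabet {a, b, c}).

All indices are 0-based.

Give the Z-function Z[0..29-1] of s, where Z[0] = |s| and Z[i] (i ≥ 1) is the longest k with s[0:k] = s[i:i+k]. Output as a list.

[29, 0, 2, 0, 0, 1, 2, 0, 0, 3, 0, 1, 1, 1, 1, 2, 0, 0, 0, 0, 1, 2, 0, 0, 0, 0, 0, 2, 0]

Z[0]=29
i=1: i≥r, start 0; Z[1]=0
i=2: i≥r, start 0; Z[2]=2 scan→box=[2,4)
i=3: min(r-i=1, Z[1]=0)=0; Z[3]=0
i=4: i≥r, start 0; Z[4]=0
i=5: i≥r, start 0; Z[5]=1 scan→box=[5,6)
i=6: i≥r, start 0; Z[6]=2 scan→box=[6,8)
i=7: min(r-i=1, Z[1]=0)=0; Z[7]=0
i=8: i≥r, start 0; Z[8]=0
i=9: i≥r, start 0; Z[9]=3 scan→box=[9,12)
i=10: min(r-i=2, Z[1]=0)=0; Z[10]=0
i=11: min(r-i=1, Z[2]=2)=1; Z[11]=1
i=12: i≥r, start 0; Z[12]=1 scan→box=[12,13)
i=13: i≥r, start 0; Z[13]=1 scan→box=[13,14)
i=14: i≥r, start 0; Z[14]=1 scan→box=[14,15)
i=15: i≥r, start 0; Z[15]=2 scan→box=[15,17)
i=16: min(r-i=1, Z[1]=0)=0; Z[16]=0
i=17: i≥r, start 0; Z[17]=0
i=18: i≥r, start 0; Z[18]=0
i=19: i≥r, start 0; Z[19]=0
i=20: i≥r, start 0; Z[20]=1 scan→box=[20,21)
i=21: i≥r, start 0; Z[21]=2 scan→box=[21,23)
i=22: min(r-i=1, Z[1]=0)=0; Z[22]=0
i=23: i≥r, start 0; Z[23]=0
i=24: i≥r, start 0; Z[24]=0
i=25: i≥r, start 0; Z[25]=0
i=26: i≥r, start 0; Z[26]=0
i=27: i≥r, start 0; Z[27]=2 scan→box=[27,29)
i=28: min(r-i=1, Z[1]=0)=0; Z[28]=0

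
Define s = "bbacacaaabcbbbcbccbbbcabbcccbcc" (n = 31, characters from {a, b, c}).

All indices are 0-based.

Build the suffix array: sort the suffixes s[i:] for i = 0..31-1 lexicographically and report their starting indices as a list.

sorted suffixes:
  #0 SA[0]=6  'aaabcbbbcbccbbbcabbcccbcc'
  #1 SA[1]=7  'aabcbbbcbccbbbcabbcccbcc'
  #2 SA[2]=22  'abbcccbcc'
  #3 SA[3]=8  'abcbbbcbccbbbcabbcccbcc'
  #4 SA[4]=4  'acaaabcbbbcbccbbbcabbcccbcc'
  #5 SA[5]=2  'acacaaabcbbbcbccbbbcabbcccbcc'
  #6 SA[6]=1  'bacacaaabcbbbcbccbbbcabbcccbcc'
  #7 SA[7]=0  'bbacacaaabcbbbcbccbbbcabbcccbcc'
  #8 SA[8]=18  'bbbcabbcccbcc'
  #9 SA[9]=11  'bbbcbccbbbcabbcccbcc'
  #10 SA[10]=19  'bbcabbcccbcc'
  #11 SA[11]=12  'bbcbccbbbcabbcccbcc'
  #12 SA[12]=23  'bbcccbcc'
  #13 SA[13]=20  'bcabbcccbcc'
  #14 SA[14]=9  'bcbbbcbccbbbcabbcccbcc'
  #15 SA[15]=13  'bcbccbbbcabbcccbcc'
  #16 SA[16]=28  'bcc'
  #17 SA[17]=15  'bccbbbcabbcccbcc'
  #18 SA[18]=24  'bcccbcc'
  #19 SA[19]=30  'c'
  #20 SA[20]=5  'caaabcbbbcbccbbbcabbcccbcc'
  #21 SA[21]=21  'cabbcccbcc'
  #22 SA[22]=3  'cacaaabcbbbcbccbbbcabbcccbcc'
  #23 SA[23]=17  'cbbbcabbcccbcc'
  #24 SA[24]=10  'cbbbcbccbbbcabbcccbcc'
  #25 SA[25]=27  'cbcc'
  #26 SA[26]=14  'cbccbbbcabbcccbcc'
  #27 SA[27]=29  'cc'
  #28 SA[28]=16  'ccbbbcabbcccbcc'
  #29 SA[29]=26  'ccbcc'
  #30 SA[30]=25  'cccbcc'

[6, 7, 22, 8, 4, 2, 1, 0, 18, 11, 19, 12, 23, 20, 9, 13, 28, 15, 24, 30, 5, 21, 3, 17, 10, 27, 14, 29, 16, 26, 25]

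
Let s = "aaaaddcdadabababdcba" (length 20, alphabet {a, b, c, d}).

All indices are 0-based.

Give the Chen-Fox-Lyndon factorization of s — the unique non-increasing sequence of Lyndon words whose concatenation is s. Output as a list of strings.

["aaaaddcdadabababdcb", "a"]

emit factor 1: 'aaaaddcdadabababdcb' (i=0, period=19)
emit factor 2: 'a' (i=19, period=1)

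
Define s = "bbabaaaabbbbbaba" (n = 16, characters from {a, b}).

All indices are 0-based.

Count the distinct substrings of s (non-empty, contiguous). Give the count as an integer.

sorted suffixes:
  #0 SA[0]=15  'a'
  #1 SA[1]=4  'aaaabbbbbaba'
  #2 SA[2]=5  'aaabbbbbaba'
  #3 SA[3]=6  'aabbbbbaba'
  #4 SA[4]=13  'aba'
  #5 SA[5]=2  'abaaaabbbbbaba'
  #6 SA[6]=7  'abbbbbaba'
  #7 SA[7]=14  'ba'
  #8 SA[8]=3  'baaaabbbbbaba'
  #9 SA[9]=12  'baba'
  #10 SA[10]=1  'babaaaabbbbbaba'
  #11 SA[11]=11  'bbaba'
  #12 SA[12]=0  'bbabaaaabbbbbaba'
  #13 SA[13]=10  'bbbaba'
  #14 SA[14]=9  'bbbbaba'
  #15 SA[15]=8  'bbbbbaba'

SA = [15, 4, 5, 6, 13, 2, 7, 14, 3, 12, 1, 11, 0, 10, 9, 8]
rank  pair      lcp
   1  s[15:],s[4:]  1  'a'
   2  s[4:],s[5:]  3  'aaa'
   3  s[5:],s[6:]  2  'aa'
   4  s[6:],s[13:]  1  'a'
   5  s[13:],s[2:]  3  'aba'
   6  s[2:],s[7:]  2  'ab'
   7  s[7:],s[14:]  0  ''
   8  s[14:],s[3:]  2  'ba'
   9  s[3:],s[12:]  2  'ba'
  10  s[12:],s[1:]  4  'baba'
  11  s[1:],s[11:]  1  'b'
  12  s[11:],s[0:]  5  'bbaba'
  13  s[0:],s[10:]  2  'bb'
  14  s[10:],s[9:]  3  'bbb'
  15  s[9:],s[8:]  4  'bbbb'

n(n+1)/2 = 16·17/2 = 136
Σ LCP = 0 + 1 + 3 + 2 + 1 + 3 + 2 + 0 + 2 + 2 + 4 + 1 + 5 + 2 + 3 + 4 = 35
distinct = 136 − 35 = 101

101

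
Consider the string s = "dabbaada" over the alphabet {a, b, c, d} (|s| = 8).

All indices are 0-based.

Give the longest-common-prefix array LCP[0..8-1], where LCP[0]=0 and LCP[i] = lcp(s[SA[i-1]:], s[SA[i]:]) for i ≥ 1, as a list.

[0, 1, 1, 1, 0, 1, 0, 2]

sorted suffixes:
  #0 SA[0]=7  'a'
  #1 SA[1]=4  'aada'
  #2 SA[2]=1  'abbaada'
  #3 SA[3]=5  'ada'
  #4 SA[4]=3  'baada'
  #5 SA[5]=2  'bbaada'
  #6 SA[6]=6  'da'
  #7 SA[7]=0  'dabbaada'

SA = [7, 4, 1, 5, 3, 2, 6, 0]
[i] adj suffixes → lcp
  [1] 7/4 → 1 ('a')
  [2] 4/1 → 1 ('a')
  [3] 1/5 → 1 ('a')
  [4] 5/3 → 0 ('')
  [5] 3/2 → 1 ('b')
  [6] 2/6 → 0 ('')
  [7] 6/0 → 2 ('da')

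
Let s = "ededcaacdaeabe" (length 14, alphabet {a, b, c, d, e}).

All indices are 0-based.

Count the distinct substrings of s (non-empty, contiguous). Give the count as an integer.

95

rank | idx | suffix
   0 |   5 | aacdaeabe
   1 |  11 | abe
   2 |   6 | acdaeabe
   3 |   9 | aeabe
   4 |  12 | be
   5 |   4 | caacdaeabe
   6 |   7 | cdaeabe
   7 |   8 | daeabe
   8 |   3 | dcaacdaeabe
   9 |   1 | dedcaacdaeabe
  10 |  13 | e
  11 |  10 | eabe
  12 |   2 | edcaacdaeabe
  13 |   0 | ededcaacdaeabe

SA = [5, 11, 6, 9, 12, 4, 7, 8, 3, 1, 13, 10, 2, 0]
[i] adj suffixes → lcp
  [1] 5/11 → 1 ('a')
  [2] 11/6 → 1 ('a')
  [3] 6/9 → 1 ('a')
  [4] 9/12 → 0 ('')
  [5] 12/4 → 0 ('')
  [6] 4/7 → 1 ('c')
  [7] 7/8 → 0 ('')
  [8] 8/3 → 1 ('d')
  [9] 3/1 → 1 ('d')
  [10] 1/13 → 0 ('')
  [11] 13/10 → 1 ('e')
  [12] 10/2 → 1 ('e')
  [13] 2/0 → 2 ('ed')

n(n+1)/2 = 14·15/2 = 105
Σ LCP = 0 + 1 + 1 + 1 + 0 + 0 + 1 + 0 + 1 + 1 + 0 + 1 + 1 + 2 = 10
distinct = 105 − 10 = 95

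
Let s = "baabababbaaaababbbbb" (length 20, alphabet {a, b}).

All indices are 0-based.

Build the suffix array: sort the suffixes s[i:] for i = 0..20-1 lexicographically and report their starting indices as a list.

rank | idx | suffix
   0 |   9 | aaaababbbbb
   1 |  10 | aaababbbbb
   2 |   1 | aabababbaaaababbbbb
   3 |  11 | aababbbbb
   4 |   2 | abababbaaaababbbbb
   5 |   4 | ababbaaaababbbbb
   6 |  12 | ababbbbb
   7 |   6 | abbaaaababbbbb
   8 |  14 | abbbbb
   9 |  19 | b
  10 |   8 | baaaababbbbb
  11 |   0 | baabababbaaaababbbbb
  12 |   3 | bababbaaaababbbbb
  13 |   5 | babbaaaababbbbb
  14 |  13 | babbbbb
  15 |  18 | bb
  16 |   7 | bbaaaababbbbb
  17 |  17 | bbb
  18 |  16 | bbbb
  19 |  15 | bbbbb

[9, 10, 1, 11, 2, 4, 12, 6, 14, 19, 8, 0, 3, 5, 13, 18, 7, 17, 16, 15]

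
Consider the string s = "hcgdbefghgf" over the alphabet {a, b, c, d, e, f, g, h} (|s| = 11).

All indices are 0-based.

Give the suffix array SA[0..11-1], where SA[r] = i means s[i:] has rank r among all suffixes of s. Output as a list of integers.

rank→(start, suffix):
  0 → (4, 'befghgf')
  1 → (1, 'cgdbefghgf')
  2 → (3, 'dbefghgf')
  3 → (5, 'efghgf')
  4 → (10, 'f')
  5 → (6, 'fghgf')
  6 → (2, 'gdbefghgf')
  7 → (9, 'gf')
  8 → (7, 'ghgf')
  9 → (0, 'hcgdbefghgf')
  10 → (8, 'hgf')

[4, 1, 3, 5, 10, 6, 2, 9, 7, 0, 8]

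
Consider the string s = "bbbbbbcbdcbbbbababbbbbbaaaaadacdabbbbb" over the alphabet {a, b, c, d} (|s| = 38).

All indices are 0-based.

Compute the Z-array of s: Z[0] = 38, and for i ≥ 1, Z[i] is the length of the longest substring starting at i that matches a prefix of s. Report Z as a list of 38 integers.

[38, 5, 4, 3, 2, 1, 0, 1, 0, 0, 4, 3, 2, 1, 0, 1, 0, 6, 5, 4, 3, 2, 1, 0, 0, 0, 0, 0, 0, 0, 0, 0, 0, 5, 4, 3, 2, 1]

Z[0]=38
i=1: fresh scan; Z[1]=5 scan→box=[1,6)
i=2: min(r-i=4, Z[1]=5)=4; Z[2]=4
i=3: min(r-i=3, Z[2]=4)=3; Z[3]=3
i=4: min(r-i=2, Z[3]=3)=2; Z[4]=2
i=5: min(r-i=1, Z[4]=2)=1; Z[5]=1
i=6: fresh scan; Z[6]=0
i=7: fresh scan; Z[7]=1 scan→box=[7,8)
i=8: fresh scan; Z[8]=0
i=9: fresh scan; Z[9]=0
i=10: fresh scan; Z[10]=4 scan→box=[10,14)
i=11: min(r-i=3, Z[1]=5)=3; Z[11]=3
i=12: min(r-i=2, Z[2]=4)=2; Z[12]=2
i=13: min(r-i=1, Z[3]=3)=1; Z[13]=1
i=14: fresh scan; Z[14]=0
i=15: fresh scan; Z[15]=1 scan→box=[15,16)
i=16: fresh scan; Z[16]=0
i=17: fresh scan; Z[17]=6 scan→box=[17,23)
i=18: min(r-i=5, Z[1]=5)=5; Z[18]=5
i=19: min(r-i=4, Z[2]=4)=4; Z[19]=4
i=20: min(r-i=3, Z[3]=3)=3; Z[20]=3
i=21: min(r-i=2, Z[4]=2)=2; Z[21]=2
i=22: min(r-i=1, Z[5]=1)=1; Z[22]=1
i=23: fresh scan; Z[23]=0
i=24: fresh scan; Z[24]=0
i=25: fresh scan; Z[25]=0
i=26: fresh scan; Z[26]=0
i=27: fresh scan; Z[27]=0
i=28: fresh scan; Z[28]=0
i=29: fresh scan; Z[29]=0
i=30: fresh scan; Z[30]=0
i=31: fresh scan; Z[31]=0
i=32: fresh scan; Z[32]=0
i=33: fresh scan; Z[33]=5 scan→box=[33,38)
i=34: min(r-i=4, Z[1]=5)=4; Z[34]=4
i=35: min(r-i=3, Z[2]=4)=3; Z[35]=3
i=36: min(r-i=2, Z[3]=3)=2; Z[36]=2
i=37: min(r-i=1, Z[4]=2)=1; Z[37]=1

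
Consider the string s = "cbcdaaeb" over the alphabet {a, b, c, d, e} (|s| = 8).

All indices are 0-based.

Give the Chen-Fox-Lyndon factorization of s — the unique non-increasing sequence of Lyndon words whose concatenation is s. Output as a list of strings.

["c", "bcd", "aaeb"]

emit factor 1: 'c' (i=0, period=1)
emit factor 2: 'bcd' (i=1, period=3)
emit factor 3: 'aaeb' (i=4, period=4)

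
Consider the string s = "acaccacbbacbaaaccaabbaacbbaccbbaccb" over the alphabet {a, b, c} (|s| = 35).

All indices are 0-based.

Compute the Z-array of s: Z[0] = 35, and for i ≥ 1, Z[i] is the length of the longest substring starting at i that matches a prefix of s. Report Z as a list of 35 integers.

Z[0]=35
i=1: i≥r, start 0; Z[1]=0
i=2: i≥r, start 0; Z[2]=2 grow→box=[2,4)
i=3: min(r-i=1, Z[1]=0)=0; Z[3]=0
i=4: i≥r, start 0; Z[4]=0
i=5: i≥r, start 0; Z[5]=2 grow→box=[5,7)
i=6: min(r-i=1, Z[1]=0)=0; Z[6]=0
i=7: i≥r, start 0; Z[7]=0
i=8: i≥r, start 0; Z[8]=0
i=9: i≥r, start 0; Z[9]=2 grow→box=[9,11)
i=10: min(r-i=1, Z[1]=0)=0; Z[10]=0
i=11: i≥r, start 0; Z[11]=0
i=12: i≥r, start 0; Z[12]=1 grow→box=[12,13)
i=13: i≥r, start 0; Z[13]=1 grow→box=[13,14)
i=14: i≥r, start 0; Z[14]=2 grow→box=[14,16)
i=15: min(r-i=1, Z[1]=0)=0; Z[15]=0
i=16: i≥r, start 0; Z[16]=0
i=17: i≥r, start 0; Z[17]=1 grow→box=[17,18)
i=18: i≥r, start 0; Z[18]=1 grow→box=[18,19)
i=19: i≥r, start 0; Z[19]=0
i=20: i≥r, start 0; Z[20]=0
i=21: i≥r, start 0; Z[21]=1 grow→box=[21,22)
i=22: i≥r, start 0; Z[22]=2 grow→box=[22,24)
i=23: min(r-i=1, Z[1]=0)=0; Z[23]=0
i=24: i≥r, start 0; Z[24]=0
i=25: i≥r, start 0; Z[25]=0
i=26: i≥r, start 0; Z[26]=2 grow→box=[26,28)
i=27: min(r-i=1, Z[1]=0)=0; Z[27]=0
i=28: i≥r, start 0; Z[28]=0
i=29: i≥r, start 0; Z[29]=0
i=30: i≥r, start 0; Z[30]=0
i=31: i≥r, start 0; Z[31]=2 grow→box=[31,33)
i=32: min(r-i=1, Z[1]=0)=0; Z[32]=0
i=33: i≥r, start 0; Z[33]=0
i=34: i≥r, start 0; Z[34]=0

[35, 0, 2, 0, 0, 2, 0, 0, 0, 2, 0, 0, 1, 1, 2, 0, 0, 1, 1, 0, 0, 1, 2, 0, 0, 0, 2, 0, 0, 0, 0, 2, 0, 0, 0]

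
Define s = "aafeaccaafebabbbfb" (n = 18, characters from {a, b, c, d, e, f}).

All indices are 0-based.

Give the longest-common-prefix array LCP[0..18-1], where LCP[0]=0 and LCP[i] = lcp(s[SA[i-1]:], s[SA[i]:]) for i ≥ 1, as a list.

rank | idx | suffix
   0 |   0 | aafeaccaafebabbbfb
   1 |   7 | aafebabbbfb
   2 |  12 | abbbfb
   3 |   4 | accaafebabbbfb
   4 |   1 | afeaccaafebabbbfb
   5 |   8 | afebabbbfb
   6 |  17 | b
   7 |  11 | babbbfb
   8 |  13 | bbbfb
   9 |  14 | bbfb
  10 |  15 | bfb
  11 |   6 | caafebabbbfb
  12 |   5 | ccaafebabbbfb
  13 |   3 | eaccaafebabbbfb
  14 |  10 | ebabbbfb
  15 |  16 | fb
  16 |   2 | feaccaafebabbbfb
  17 |   9 | febabbbfb

SA = [0, 7, 12, 4, 1, 8, 17, 11, 13, 14, 15, 6, 5, 3, 10, 16, 2, 9]
rank  pair      lcp
   1  s[0:],s[7:]  4  'aafe'
   2  s[7:],s[12:]  1  'a'
   3  s[12:],s[4:]  1  'a'
   4  s[4:],s[1:]  1  'a'
   5  s[1:],s[8:]  3  'afe'
   6  s[8:],s[17:]  0  ''
   7  s[17:],s[11:]  1  'b'
   8  s[11:],s[13:]  1  'b'
   9  s[13:],s[14:]  2  'bb'
  10  s[14:],s[15:]  1  'b'
  11  s[15:],s[6:]  0  ''
  12  s[6:],s[5:]  1  'c'
  13  s[5:],s[3:]  0  ''
  14  s[3:],s[10:]  1  'e'
  15  s[10:],s[16:]  0  ''
  16  s[16:],s[2:]  1  'f'
  17  s[2:],s[9:]  2  'fe'

[0, 4, 1, 1, 1, 3, 0, 1, 1, 2, 1, 0, 1, 0, 1, 0, 1, 2]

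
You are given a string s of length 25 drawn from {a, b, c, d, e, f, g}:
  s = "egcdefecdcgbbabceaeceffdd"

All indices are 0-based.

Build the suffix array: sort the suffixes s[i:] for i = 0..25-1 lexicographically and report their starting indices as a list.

[13, 17, 12, 11, 14, 7, 2, 15, 19, 9, 24, 8, 23, 3, 16, 6, 18, 4, 20, 0, 22, 5, 21, 10, 1]

rank→(start, suffix):
  0 → (13, 'abceaeceffdd')
  1 → (17, 'aeceffdd')
  2 → (12, 'babceaeceffdd')
  3 → (11, 'bbabceaeceffdd')
  4 → (14, 'bceaeceffdd')
  5 → (7, 'cdcgbbabceaeceffdd')
  6 → (2, 'cdefecdcgbbabceaeceffdd')
  7 → (15, 'ceaeceffdd')
  8 → (19, 'ceffdd')
  9 → (9, 'cgbbabceaeceffdd')
  10 → (24, 'd')
  11 → (8, 'dcgbbabceaeceffdd')
  12 → (23, 'dd')
  13 → (3, 'defecdcgbbabceaeceffdd')
  14 → (16, 'eaeceffdd')
  15 → (6, 'ecdcgbbabceaeceffdd')
  16 → (18, 'eceffdd')
  17 → (4, 'efecdcgbbabceaeceffdd')
  18 → (20, 'effdd')
  19 → (0, 'egcdefecdcgbbabceaeceffdd')
  20 → (22, 'fdd')
  21 → (5, 'fecdcgbbabceaeceffdd')
  22 → (21, 'ffdd')
  23 → (10, 'gbbabceaeceffdd')
  24 → (1, 'gcdefecdcgbbabceaeceffdd')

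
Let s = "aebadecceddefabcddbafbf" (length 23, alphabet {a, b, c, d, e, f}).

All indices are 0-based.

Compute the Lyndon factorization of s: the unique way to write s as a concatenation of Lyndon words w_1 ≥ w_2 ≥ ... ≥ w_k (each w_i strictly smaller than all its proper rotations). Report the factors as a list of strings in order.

emit factor 1: 'aeb' (i=0, period=3)
emit factor 2: 'adecceddef' (i=3, period=10)
emit factor 3: 'abcddbafbf' (i=13, period=10)

["aeb", "adecceddef", "abcddbafbf"]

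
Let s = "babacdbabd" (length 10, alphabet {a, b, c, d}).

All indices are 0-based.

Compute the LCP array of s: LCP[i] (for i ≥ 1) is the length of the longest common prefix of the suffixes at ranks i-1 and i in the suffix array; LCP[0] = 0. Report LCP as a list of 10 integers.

rank→(start, suffix):
  0 → (1, 'abacdbabd')
  1 → (7, 'abd')
  2 → (3, 'acdbabd')
  3 → (0, 'babacdbabd')
  4 → (6, 'babd')
  5 → (2, 'bacdbabd')
  6 → (8, 'bd')
  7 → (4, 'cdbabd')
  8 → (9, 'd')
  9 → (5, 'dbabd')

SA = [1, 7, 3, 0, 6, 2, 8, 4, 9, 5]
[i] adj suffixes → lcp
  [1] 1/7 → 2 ('ab')
  [2] 7/3 → 1 ('a')
  [3] 3/0 → 0 ('')
  [4] 0/6 → 3 ('bab')
  [5] 6/2 → 2 ('ba')
  [6] 2/8 → 1 ('b')
  [7] 8/4 → 0 ('')
  [8] 4/9 → 0 ('')
  [9] 9/5 → 1 ('d')

[0, 2, 1, 0, 3, 2, 1, 0, 0, 1]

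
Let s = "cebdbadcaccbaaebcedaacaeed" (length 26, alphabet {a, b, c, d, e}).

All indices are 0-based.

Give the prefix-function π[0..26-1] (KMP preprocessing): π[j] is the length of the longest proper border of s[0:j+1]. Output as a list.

[0, 0, 0, 0, 0, 0, 0, 1, 0, 1, 1, 0, 0, 0, 0, 0, 1, 2, 0, 0, 0, 1, 0, 0, 0, 0]

π[0] = 0
j=1 s[j]='e': π[1]=0 (border '')
j=2 s[j]='b': π[2]=0 (border '')
j=3 s[j]='d': π[3]=0 (border '')
j=4 s[j]='b': π[4]=0 (border '')
j=5 s[j]='a': π[5]=0 (border '')
j=6 s[j]='d': π[6]=0 (border '')
j=7 s[j]='c': π[7]=1 (border 'c')
j=8 s[j]='a': k: 1→0; π[8]=0 (border '')
j=9 s[j]='c': π[9]=1 (border 'c')
j=10 s[j]='c': k: 1→0; π[10]=1 (border 'c')
j=11 s[j]='b': k: 1→0; π[11]=0 (border '')
j=12 s[j]='a': π[12]=0 (border '')
j=13 s[j]='a': π[13]=0 (border '')
j=14 s[j]='e': π[14]=0 (border '')
j=15 s[j]='b': π[15]=0 (border '')
j=16 s[j]='c': π[16]=1 (border 'c')
j=17 s[j]='e': π[17]=2 (border 'ce')
j=18 s[j]='d': k: 2→0; π[18]=0 (border '')
j=19 s[j]='a': π[19]=0 (border '')
j=20 s[j]='a': π[20]=0 (border '')
j=21 s[j]='c': π[21]=1 (border 'c')
j=22 s[j]='a': k: 1→0; π[22]=0 (border '')
j=23 s[j]='e': π[23]=0 (border '')
j=24 s[j]='e': π[24]=0 (border '')
j=25 s[j]='d': π[25]=0 (border '')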